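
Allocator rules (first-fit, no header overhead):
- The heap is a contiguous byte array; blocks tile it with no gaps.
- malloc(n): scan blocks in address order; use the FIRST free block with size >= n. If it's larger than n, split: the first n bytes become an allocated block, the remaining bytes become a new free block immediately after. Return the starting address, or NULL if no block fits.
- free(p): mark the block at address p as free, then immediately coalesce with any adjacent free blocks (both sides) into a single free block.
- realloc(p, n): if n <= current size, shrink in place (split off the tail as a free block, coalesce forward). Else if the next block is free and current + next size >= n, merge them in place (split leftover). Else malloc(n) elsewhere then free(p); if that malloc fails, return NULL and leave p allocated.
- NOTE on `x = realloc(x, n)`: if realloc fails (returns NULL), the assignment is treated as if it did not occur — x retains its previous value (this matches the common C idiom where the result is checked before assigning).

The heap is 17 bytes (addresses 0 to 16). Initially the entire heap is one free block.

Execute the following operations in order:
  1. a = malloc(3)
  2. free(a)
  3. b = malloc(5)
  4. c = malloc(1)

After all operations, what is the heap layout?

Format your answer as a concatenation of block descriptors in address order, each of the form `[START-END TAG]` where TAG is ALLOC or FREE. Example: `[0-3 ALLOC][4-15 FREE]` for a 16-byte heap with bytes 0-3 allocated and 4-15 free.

Op 1: a = malloc(3) -> a = 0; heap: [0-2 ALLOC][3-16 FREE]
Op 2: free(a) -> (freed a); heap: [0-16 FREE]
Op 3: b = malloc(5) -> b = 0; heap: [0-4 ALLOC][5-16 FREE]
Op 4: c = malloc(1) -> c = 5; heap: [0-4 ALLOC][5-5 ALLOC][6-16 FREE]

Answer: [0-4 ALLOC][5-5 ALLOC][6-16 FREE]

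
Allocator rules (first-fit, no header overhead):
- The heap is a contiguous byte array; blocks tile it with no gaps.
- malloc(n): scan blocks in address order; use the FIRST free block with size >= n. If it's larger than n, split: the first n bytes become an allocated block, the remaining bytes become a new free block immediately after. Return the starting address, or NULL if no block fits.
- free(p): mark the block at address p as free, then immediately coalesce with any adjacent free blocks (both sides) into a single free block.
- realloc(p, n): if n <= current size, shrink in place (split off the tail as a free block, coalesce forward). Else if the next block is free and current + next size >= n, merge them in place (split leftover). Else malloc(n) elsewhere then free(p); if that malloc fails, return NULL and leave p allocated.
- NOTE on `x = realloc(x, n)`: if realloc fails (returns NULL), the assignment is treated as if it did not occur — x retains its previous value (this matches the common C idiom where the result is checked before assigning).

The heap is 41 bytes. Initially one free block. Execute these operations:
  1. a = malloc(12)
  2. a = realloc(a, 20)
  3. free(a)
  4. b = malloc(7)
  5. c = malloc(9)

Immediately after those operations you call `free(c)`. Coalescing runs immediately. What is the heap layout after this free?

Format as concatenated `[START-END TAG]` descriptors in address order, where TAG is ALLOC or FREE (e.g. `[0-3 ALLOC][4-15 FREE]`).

Answer: [0-6 ALLOC][7-40 FREE]

Derivation:
Op 1: a = malloc(12) -> a = 0; heap: [0-11 ALLOC][12-40 FREE]
Op 2: a = realloc(a, 20) -> a = 0; heap: [0-19 ALLOC][20-40 FREE]
Op 3: free(a) -> (freed a); heap: [0-40 FREE]
Op 4: b = malloc(7) -> b = 0; heap: [0-6 ALLOC][7-40 FREE]
Op 5: c = malloc(9) -> c = 7; heap: [0-6 ALLOC][7-15 ALLOC][16-40 FREE]
free(c): c = 7 -> block [7-15 ALLOC]; mark free, coalesce with adjacent free neighbors -> [0-6 ALLOC][7-40 FREE]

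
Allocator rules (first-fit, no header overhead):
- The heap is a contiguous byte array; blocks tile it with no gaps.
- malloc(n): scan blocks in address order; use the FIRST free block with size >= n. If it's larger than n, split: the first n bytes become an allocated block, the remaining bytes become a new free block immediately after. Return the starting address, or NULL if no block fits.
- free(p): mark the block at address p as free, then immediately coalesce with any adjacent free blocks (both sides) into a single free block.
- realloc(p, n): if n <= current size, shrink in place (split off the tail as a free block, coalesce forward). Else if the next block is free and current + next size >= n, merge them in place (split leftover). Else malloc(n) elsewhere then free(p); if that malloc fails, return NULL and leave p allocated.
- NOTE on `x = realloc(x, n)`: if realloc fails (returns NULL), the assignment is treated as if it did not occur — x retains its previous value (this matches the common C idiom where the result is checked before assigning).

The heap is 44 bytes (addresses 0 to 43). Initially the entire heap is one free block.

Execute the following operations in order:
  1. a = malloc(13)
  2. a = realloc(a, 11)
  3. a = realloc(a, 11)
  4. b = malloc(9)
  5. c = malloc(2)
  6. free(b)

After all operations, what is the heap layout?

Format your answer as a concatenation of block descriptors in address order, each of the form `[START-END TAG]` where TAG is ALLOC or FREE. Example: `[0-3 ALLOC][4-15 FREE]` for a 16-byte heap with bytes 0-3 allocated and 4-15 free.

Answer: [0-10 ALLOC][11-19 FREE][20-21 ALLOC][22-43 FREE]

Derivation:
Op 1: a = malloc(13) -> a = 0; heap: [0-12 ALLOC][13-43 FREE]
Op 2: a = realloc(a, 11) -> a = 0; heap: [0-10 ALLOC][11-43 FREE]
Op 3: a = realloc(a, 11) -> a = 0; heap: [0-10 ALLOC][11-43 FREE]
Op 4: b = malloc(9) -> b = 11; heap: [0-10 ALLOC][11-19 ALLOC][20-43 FREE]
Op 5: c = malloc(2) -> c = 20; heap: [0-10 ALLOC][11-19 ALLOC][20-21 ALLOC][22-43 FREE]
Op 6: free(b) -> (freed b); heap: [0-10 ALLOC][11-19 FREE][20-21 ALLOC][22-43 FREE]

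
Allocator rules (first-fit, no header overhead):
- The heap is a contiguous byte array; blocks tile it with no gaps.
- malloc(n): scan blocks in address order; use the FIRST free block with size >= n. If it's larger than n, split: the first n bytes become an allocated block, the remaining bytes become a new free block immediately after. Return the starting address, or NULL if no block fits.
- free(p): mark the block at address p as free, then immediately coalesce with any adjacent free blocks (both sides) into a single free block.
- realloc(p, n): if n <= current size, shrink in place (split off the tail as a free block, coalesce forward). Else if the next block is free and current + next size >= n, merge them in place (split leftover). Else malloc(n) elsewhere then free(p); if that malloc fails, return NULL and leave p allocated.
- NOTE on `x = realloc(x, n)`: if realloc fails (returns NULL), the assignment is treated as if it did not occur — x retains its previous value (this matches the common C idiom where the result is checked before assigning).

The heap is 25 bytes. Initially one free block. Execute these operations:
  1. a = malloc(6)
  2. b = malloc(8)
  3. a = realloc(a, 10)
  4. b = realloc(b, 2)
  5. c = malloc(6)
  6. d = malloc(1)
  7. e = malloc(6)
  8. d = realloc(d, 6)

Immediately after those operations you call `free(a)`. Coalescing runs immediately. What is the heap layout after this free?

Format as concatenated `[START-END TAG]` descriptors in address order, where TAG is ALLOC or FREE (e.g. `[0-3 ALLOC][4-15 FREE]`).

Answer: [0-5 ALLOC][6-7 ALLOC][8-13 ALLOC][14-24 FREE]

Derivation:
Op 1: a = malloc(6) -> a = 0; heap: [0-5 ALLOC][6-24 FREE]
Op 2: b = malloc(8) -> b = 6; heap: [0-5 ALLOC][6-13 ALLOC][14-24 FREE]
Op 3: a = realloc(a, 10) -> a = 14; heap: [0-5 FREE][6-13 ALLOC][14-23 ALLOC][24-24 FREE]
Op 4: b = realloc(b, 2) -> b = 6; heap: [0-5 FREE][6-7 ALLOC][8-13 FREE][14-23 ALLOC][24-24 FREE]
Op 5: c = malloc(6) -> c = 0; heap: [0-5 ALLOC][6-7 ALLOC][8-13 FREE][14-23 ALLOC][24-24 FREE]
Op 6: d = malloc(1) -> d = 8; heap: [0-5 ALLOC][6-7 ALLOC][8-8 ALLOC][9-13 FREE][14-23 ALLOC][24-24 FREE]
Op 7: e = malloc(6) -> e = NULL; heap: [0-5 ALLOC][6-7 ALLOC][8-8 ALLOC][9-13 FREE][14-23 ALLOC][24-24 FREE]
Op 8: d = realloc(d, 6) -> d = 8; heap: [0-5 ALLOC][6-7 ALLOC][8-13 ALLOC][14-23 ALLOC][24-24 FREE]
free(a): a = 14 -> block [14-23 ALLOC]; mark free, coalesce with adjacent free neighbors -> [0-5 ALLOC][6-7 ALLOC][8-13 ALLOC][14-24 FREE]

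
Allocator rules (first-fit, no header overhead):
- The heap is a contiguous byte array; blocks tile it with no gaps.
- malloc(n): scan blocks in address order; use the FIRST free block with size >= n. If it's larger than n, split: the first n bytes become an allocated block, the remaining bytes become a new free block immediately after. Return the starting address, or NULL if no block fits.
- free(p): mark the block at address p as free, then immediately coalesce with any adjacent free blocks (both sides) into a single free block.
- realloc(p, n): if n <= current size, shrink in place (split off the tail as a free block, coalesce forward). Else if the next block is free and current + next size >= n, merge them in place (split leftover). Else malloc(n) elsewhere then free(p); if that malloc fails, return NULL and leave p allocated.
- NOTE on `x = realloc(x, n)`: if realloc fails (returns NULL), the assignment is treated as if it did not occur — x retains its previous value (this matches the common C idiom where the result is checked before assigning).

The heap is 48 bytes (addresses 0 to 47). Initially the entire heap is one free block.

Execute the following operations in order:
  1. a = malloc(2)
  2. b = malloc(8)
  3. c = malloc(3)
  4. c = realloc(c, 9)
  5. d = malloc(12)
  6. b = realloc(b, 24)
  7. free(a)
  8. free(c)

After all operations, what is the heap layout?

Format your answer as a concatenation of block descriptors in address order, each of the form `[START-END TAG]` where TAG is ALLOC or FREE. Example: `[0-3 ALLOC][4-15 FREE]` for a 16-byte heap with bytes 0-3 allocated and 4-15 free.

Answer: [0-1 FREE][2-9 ALLOC][10-18 FREE][19-30 ALLOC][31-47 FREE]

Derivation:
Op 1: a = malloc(2) -> a = 0; heap: [0-1 ALLOC][2-47 FREE]
Op 2: b = malloc(8) -> b = 2; heap: [0-1 ALLOC][2-9 ALLOC][10-47 FREE]
Op 3: c = malloc(3) -> c = 10; heap: [0-1 ALLOC][2-9 ALLOC][10-12 ALLOC][13-47 FREE]
Op 4: c = realloc(c, 9) -> c = 10; heap: [0-1 ALLOC][2-9 ALLOC][10-18 ALLOC][19-47 FREE]
Op 5: d = malloc(12) -> d = 19; heap: [0-1 ALLOC][2-9 ALLOC][10-18 ALLOC][19-30 ALLOC][31-47 FREE]
Op 6: b = realloc(b, 24) -> NULL (b unchanged); heap: [0-1 ALLOC][2-9 ALLOC][10-18 ALLOC][19-30 ALLOC][31-47 FREE]
Op 7: free(a) -> (freed a); heap: [0-1 FREE][2-9 ALLOC][10-18 ALLOC][19-30 ALLOC][31-47 FREE]
Op 8: free(c) -> (freed c); heap: [0-1 FREE][2-9 ALLOC][10-18 FREE][19-30 ALLOC][31-47 FREE]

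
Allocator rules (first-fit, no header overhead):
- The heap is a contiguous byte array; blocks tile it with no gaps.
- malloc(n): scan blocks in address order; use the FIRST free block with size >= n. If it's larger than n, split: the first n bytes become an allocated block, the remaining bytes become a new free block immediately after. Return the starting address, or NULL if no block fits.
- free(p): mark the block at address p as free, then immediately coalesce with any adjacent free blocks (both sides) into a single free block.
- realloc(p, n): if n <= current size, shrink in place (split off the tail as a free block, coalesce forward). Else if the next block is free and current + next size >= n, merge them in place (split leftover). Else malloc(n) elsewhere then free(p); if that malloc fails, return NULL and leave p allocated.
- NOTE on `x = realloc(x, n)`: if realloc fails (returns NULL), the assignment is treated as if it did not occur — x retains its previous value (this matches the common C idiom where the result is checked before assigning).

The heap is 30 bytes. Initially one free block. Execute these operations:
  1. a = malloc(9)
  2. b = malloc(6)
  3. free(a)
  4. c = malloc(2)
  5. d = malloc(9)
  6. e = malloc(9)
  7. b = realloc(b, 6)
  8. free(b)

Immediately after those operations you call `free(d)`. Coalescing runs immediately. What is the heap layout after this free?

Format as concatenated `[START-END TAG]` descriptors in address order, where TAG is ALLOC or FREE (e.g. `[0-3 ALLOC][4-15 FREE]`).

Answer: [0-1 ALLOC][2-29 FREE]

Derivation:
Op 1: a = malloc(9) -> a = 0; heap: [0-8 ALLOC][9-29 FREE]
Op 2: b = malloc(6) -> b = 9; heap: [0-8 ALLOC][9-14 ALLOC][15-29 FREE]
Op 3: free(a) -> (freed a); heap: [0-8 FREE][9-14 ALLOC][15-29 FREE]
Op 4: c = malloc(2) -> c = 0; heap: [0-1 ALLOC][2-8 FREE][9-14 ALLOC][15-29 FREE]
Op 5: d = malloc(9) -> d = 15; heap: [0-1 ALLOC][2-8 FREE][9-14 ALLOC][15-23 ALLOC][24-29 FREE]
Op 6: e = malloc(9) -> e = NULL; heap: [0-1 ALLOC][2-8 FREE][9-14 ALLOC][15-23 ALLOC][24-29 FREE]
Op 7: b = realloc(b, 6) -> b = 9; heap: [0-1 ALLOC][2-8 FREE][9-14 ALLOC][15-23 ALLOC][24-29 FREE]
Op 8: free(b) -> (freed b); heap: [0-1 ALLOC][2-14 FREE][15-23 ALLOC][24-29 FREE]
free(d): d = 15 -> block [15-23 ALLOC]; mark free, coalesce with adjacent free neighbors -> [0-1 ALLOC][2-29 FREE]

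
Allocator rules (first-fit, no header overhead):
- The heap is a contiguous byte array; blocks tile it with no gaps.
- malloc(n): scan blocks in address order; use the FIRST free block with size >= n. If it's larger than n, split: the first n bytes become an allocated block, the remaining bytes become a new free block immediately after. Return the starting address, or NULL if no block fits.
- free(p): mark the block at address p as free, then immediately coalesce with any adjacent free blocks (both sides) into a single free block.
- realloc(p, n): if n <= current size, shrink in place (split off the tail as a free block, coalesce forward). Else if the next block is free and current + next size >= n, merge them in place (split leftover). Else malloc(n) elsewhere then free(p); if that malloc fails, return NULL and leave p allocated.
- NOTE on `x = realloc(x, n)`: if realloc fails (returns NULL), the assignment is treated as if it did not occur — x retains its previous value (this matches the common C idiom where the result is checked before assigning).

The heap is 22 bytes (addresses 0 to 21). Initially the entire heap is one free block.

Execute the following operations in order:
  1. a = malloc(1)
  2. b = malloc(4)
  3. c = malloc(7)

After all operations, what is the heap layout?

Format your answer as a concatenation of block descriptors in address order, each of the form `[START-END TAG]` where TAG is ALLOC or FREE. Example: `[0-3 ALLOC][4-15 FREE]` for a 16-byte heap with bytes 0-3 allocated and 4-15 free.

Answer: [0-0 ALLOC][1-4 ALLOC][5-11 ALLOC][12-21 FREE]

Derivation:
Op 1: a = malloc(1) -> a = 0; heap: [0-0 ALLOC][1-21 FREE]
Op 2: b = malloc(4) -> b = 1; heap: [0-0 ALLOC][1-4 ALLOC][5-21 FREE]
Op 3: c = malloc(7) -> c = 5; heap: [0-0 ALLOC][1-4 ALLOC][5-11 ALLOC][12-21 FREE]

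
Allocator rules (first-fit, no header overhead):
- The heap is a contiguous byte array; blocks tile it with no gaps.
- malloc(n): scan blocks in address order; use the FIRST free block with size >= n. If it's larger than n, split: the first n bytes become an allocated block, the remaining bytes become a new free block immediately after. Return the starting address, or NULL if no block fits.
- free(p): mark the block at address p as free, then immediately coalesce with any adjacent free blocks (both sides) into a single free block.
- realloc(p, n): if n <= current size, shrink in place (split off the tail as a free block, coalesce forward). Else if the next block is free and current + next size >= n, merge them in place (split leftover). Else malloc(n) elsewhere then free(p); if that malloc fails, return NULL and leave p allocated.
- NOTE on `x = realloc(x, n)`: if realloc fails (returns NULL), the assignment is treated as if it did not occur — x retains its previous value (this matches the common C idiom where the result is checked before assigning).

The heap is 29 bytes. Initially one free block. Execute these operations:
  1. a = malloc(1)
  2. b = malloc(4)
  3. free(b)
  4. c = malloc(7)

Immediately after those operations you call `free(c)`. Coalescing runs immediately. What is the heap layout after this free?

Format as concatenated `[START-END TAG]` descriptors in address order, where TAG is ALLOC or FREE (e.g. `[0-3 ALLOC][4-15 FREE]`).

Op 1: a = malloc(1) -> a = 0; heap: [0-0 ALLOC][1-28 FREE]
Op 2: b = malloc(4) -> b = 1; heap: [0-0 ALLOC][1-4 ALLOC][5-28 FREE]
Op 3: free(b) -> (freed b); heap: [0-0 ALLOC][1-28 FREE]
Op 4: c = malloc(7) -> c = 1; heap: [0-0 ALLOC][1-7 ALLOC][8-28 FREE]
free(c): c = 1 -> block [1-7 ALLOC]; mark free, coalesce with adjacent free neighbors -> [0-0 ALLOC][1-28 FREE]

Answer: [0-0 ALLOC][1-28 FREE]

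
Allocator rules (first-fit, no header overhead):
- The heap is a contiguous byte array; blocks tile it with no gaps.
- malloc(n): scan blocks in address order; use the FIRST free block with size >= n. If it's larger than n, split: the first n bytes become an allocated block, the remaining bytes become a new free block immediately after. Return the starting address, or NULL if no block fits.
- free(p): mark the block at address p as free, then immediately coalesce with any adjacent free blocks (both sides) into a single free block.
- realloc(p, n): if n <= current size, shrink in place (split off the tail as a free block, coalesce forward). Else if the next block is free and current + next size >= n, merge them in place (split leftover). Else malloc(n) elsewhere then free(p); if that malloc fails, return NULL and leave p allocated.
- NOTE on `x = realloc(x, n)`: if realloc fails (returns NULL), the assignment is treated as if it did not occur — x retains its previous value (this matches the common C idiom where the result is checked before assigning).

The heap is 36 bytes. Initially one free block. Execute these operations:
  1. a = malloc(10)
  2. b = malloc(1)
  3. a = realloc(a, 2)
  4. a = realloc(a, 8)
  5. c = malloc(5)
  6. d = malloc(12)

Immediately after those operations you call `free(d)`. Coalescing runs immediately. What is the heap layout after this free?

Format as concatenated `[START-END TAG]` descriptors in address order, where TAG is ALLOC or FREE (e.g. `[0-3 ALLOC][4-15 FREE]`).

Op 1: a = malloc(10) -> a = 0; heap: [0-9 ALLOC][10-35 FREE]
Op 2: b = malloc(1) -> b = 10; heap: [0-9 ALLOC][10-10 ALLOC][11-35 FREE]
Op 3: a = realloc(a, 2) -> a = 0; heap: [0-1 ALLOC][2-9 FREE][10-10 ALLOC][11-35 FREE]
Op 4: a = realloc(a, 8) -> a = 0; heap: [0-7 ALLOC][8-9 FREE][10-10 ALLOC][11-35 FREE]
Op 5: c = malloc(5) -> c = 11; heap: [0-7 ALLOC][8-9 FREE][10-10 ALLOC][11-15 ALLOC][16-35 FREE]
Op 6: d = malloc(12) -> d = 16; heap: [0-7 ALLOC][8-9 FREE][10-10 ALLOC][11-15 ALLOC][16-27 ALLOC][28-35 FREE]
free(d): d = 16 -> block [16-27 ALLOC]; mark free, coalesce with adjacent free neighbors -> [0-7 ALLOC][8-9 FREE][10-10 ALLOC][11-15 ALLOC][16-35 FREE]

Answer: [0-7 ALLOC][8-9 FREE][10-10 ALLOC][11-15 ALLOC][16-35 FREE]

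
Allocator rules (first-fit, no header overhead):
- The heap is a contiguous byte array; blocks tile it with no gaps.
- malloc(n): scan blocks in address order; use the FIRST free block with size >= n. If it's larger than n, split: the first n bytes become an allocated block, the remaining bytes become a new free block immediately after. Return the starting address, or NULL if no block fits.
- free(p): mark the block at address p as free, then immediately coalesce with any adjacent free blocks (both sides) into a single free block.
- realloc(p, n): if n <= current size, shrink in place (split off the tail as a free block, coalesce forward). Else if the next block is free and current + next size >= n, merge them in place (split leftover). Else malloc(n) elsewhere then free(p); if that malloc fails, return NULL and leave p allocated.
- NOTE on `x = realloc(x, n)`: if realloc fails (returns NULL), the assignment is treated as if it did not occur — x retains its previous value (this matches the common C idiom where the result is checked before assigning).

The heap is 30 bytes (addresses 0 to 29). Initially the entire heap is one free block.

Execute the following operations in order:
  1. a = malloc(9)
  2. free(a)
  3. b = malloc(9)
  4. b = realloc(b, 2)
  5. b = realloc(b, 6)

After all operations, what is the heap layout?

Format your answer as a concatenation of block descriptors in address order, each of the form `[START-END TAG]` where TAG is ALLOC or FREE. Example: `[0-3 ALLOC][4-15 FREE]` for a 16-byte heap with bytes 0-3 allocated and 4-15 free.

Answer: [0-5 ALLOC][6-29 FREE]

Derivation:
Op 1: a = malloc(9) -> a = 0; heap: [0-8 ALLOC][9-29 FREE]
Op 2: free(a) -> (freed a); heap: [0-29 FREE]
Op 3: b = malloc(9) -> b = 0; heap: [0-8 ALLOC][9-29 FREE]
Op 4: b = realloc(b, 2) -> b = 0; heap: [0-1 ALLOC][2-29 FREE]
Op 5: b = realloc(b, 6) -> b = 0; heap: [0-5 ALLOC][6-29 FREE]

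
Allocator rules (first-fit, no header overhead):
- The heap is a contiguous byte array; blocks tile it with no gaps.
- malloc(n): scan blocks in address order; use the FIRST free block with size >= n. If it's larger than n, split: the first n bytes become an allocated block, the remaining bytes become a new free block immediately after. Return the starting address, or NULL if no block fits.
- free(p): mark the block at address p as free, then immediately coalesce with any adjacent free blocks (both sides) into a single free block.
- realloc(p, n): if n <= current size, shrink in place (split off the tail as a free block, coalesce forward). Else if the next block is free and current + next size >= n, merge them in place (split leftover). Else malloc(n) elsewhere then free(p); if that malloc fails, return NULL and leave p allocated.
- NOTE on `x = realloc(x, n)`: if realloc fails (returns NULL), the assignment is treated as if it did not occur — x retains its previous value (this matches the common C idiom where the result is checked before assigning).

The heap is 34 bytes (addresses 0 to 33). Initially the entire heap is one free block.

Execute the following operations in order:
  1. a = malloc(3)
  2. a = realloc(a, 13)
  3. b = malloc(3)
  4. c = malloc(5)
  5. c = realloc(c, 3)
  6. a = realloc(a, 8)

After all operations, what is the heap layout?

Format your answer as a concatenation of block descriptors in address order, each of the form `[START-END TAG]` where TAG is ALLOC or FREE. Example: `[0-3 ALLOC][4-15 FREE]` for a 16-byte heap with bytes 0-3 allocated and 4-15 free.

Op 1: a = malloc(3) -> a = 0; heap: [0-2 ALLOC][3-33 FREE]
Op 2: a = realloc(a, 13) -> a = 0; heap: [0-12 ALLOC][13-33 FREE]
Op 3: b = malloc(3) -> b = 13; heap: [0-12 ALLOC][13-15 ALLOC][16-33 FREE]
Op 4: c = malloc(5) -> c = 16; heap: [0-12 ALLOC][13-15 ALLOC][16-20 ALLOC][21-33 FREE]
Op 5: c = realloc(c, 3) -> c = 16; heap: [0-12 ALLOC][13-15 ALLOC][16-18 ALLOC][19-33 FREE]
Op 6: a = realloc(a, 8) -> a = 0; heap: [0-7 ALLOC][8-12 FREE][13-15 ALLOC][16-18 ALLOC][19-33 FREE]

Answer: [0-7 ALLOC][8-12 FREE][13-15 ALLOC][16-18 ALLOC][19-33 FREE]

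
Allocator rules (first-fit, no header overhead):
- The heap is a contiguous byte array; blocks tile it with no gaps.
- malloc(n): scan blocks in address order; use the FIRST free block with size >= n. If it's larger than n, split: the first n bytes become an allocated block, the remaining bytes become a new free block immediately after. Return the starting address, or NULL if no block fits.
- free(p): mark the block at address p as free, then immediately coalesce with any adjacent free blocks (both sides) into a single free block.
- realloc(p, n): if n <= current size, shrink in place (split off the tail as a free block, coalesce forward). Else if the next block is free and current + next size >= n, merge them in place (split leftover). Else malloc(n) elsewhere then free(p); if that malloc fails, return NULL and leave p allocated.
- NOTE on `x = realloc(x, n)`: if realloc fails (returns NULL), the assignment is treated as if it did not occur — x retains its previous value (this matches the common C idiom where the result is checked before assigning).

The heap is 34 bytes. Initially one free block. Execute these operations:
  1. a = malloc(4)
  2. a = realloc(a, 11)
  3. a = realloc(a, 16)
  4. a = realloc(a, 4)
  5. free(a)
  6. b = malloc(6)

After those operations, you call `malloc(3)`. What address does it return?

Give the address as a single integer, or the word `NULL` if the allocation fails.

Answer: 6

Derivation:
Op 1: a = malloc(4) -> a = 0; heap: [0-3 ALLOC][4-33 FREE]
Op 2: a = realloc(a, 11) -> a = 0; heap: [0-10 ALLOC][11-33 FREE]
Op 3: a = realloc(a, 16) -> a = 0; heap: [0-15 ALLOC][16-33 FREE]
Op 4: a = realloc(a, 4) -> a = 0; heap: [0-3 ALLOC][4-33 FREE]
Op 5: free(a) -> (freed a); heap: [0-33 FREE]
Op 6: b = malloc(6) -> b = 0; heap: [0-5 ALLOC][6-33 FREE]
malloc(3): first-fit scan over [0-5 ALLOC][6-33 FREE] -> 6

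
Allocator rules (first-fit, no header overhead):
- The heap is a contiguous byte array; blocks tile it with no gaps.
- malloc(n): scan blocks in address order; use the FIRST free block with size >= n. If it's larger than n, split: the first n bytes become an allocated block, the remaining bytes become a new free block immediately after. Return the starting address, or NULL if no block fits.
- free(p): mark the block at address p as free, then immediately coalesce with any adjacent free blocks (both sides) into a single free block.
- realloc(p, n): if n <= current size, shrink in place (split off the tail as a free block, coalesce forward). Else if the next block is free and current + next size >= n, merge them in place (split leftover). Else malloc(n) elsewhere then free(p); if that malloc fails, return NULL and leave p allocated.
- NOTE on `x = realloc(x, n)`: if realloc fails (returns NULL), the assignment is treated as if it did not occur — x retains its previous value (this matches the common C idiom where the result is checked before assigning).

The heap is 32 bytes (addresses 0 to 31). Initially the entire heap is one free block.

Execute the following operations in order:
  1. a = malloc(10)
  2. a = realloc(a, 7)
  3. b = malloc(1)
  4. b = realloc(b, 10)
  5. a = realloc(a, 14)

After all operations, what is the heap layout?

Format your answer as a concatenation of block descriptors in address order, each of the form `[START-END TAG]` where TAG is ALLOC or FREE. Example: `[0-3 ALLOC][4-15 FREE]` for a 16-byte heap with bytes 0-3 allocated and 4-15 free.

Op 1: a = malloc(10) -> a = 0; heap: [0-9 ALLOC][10-31 FREE]
Op 2: a = realloc(a, 7) -> a = 0; heap: [0-6 ALLOC][7-31 FREE]
Op 3: b = malloc(1) -> b = 7; heap: [0-6 ALLOC][7-7 ALLOC][8-31 FREE]
Op 4: b = realloc(b, 10) -> b = 7; heap: [0-6 ALLOC][7-16 ALLOC][17-31 FREE]
Op 5: a = realloc(a, 14) -> a = 17; heap: [0-6 FREE][7-16 ALLOC][17-30 ALLOC][31-31 FREE]

Answer: [0-6 FREE][7-16 ALLOC][17-30 ALLOC][31-31 FREE]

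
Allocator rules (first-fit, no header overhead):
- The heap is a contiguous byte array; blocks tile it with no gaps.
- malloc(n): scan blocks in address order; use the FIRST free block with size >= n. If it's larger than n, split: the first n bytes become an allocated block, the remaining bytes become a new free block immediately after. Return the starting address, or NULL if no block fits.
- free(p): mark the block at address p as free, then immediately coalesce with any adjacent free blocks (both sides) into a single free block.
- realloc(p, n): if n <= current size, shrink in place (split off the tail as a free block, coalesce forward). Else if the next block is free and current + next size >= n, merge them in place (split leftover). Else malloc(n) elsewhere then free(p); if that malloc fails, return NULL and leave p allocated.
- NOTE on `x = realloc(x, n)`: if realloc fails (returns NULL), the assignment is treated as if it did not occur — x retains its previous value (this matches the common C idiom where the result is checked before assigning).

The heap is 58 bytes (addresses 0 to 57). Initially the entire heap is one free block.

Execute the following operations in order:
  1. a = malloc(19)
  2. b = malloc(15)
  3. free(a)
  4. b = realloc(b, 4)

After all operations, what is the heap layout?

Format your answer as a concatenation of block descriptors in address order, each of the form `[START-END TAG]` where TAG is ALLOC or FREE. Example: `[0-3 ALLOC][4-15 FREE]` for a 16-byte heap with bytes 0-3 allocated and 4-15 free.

Answer: [0-18 FREE][19-22 ALLOC][23-57 FREE]

Derivation:
Op 1: a = malloc(19) -> a = 0; heap: [0-18 ALLOC][19-57 FREE]
Op 2: b = malloc(15) -> b = 19; heap: [0-18 ALLOC][19-33 ALLOC][34-57 FREE]
Op 3: free(a) -> (freed a); heap: [0-18 FREE][19-33 ALLOC][34-57 FREE]
Op 4: b = realloc(b, 4) -> b = 19; heap: [0-18 FREE][19-22 ALLOC][23-57 FREE]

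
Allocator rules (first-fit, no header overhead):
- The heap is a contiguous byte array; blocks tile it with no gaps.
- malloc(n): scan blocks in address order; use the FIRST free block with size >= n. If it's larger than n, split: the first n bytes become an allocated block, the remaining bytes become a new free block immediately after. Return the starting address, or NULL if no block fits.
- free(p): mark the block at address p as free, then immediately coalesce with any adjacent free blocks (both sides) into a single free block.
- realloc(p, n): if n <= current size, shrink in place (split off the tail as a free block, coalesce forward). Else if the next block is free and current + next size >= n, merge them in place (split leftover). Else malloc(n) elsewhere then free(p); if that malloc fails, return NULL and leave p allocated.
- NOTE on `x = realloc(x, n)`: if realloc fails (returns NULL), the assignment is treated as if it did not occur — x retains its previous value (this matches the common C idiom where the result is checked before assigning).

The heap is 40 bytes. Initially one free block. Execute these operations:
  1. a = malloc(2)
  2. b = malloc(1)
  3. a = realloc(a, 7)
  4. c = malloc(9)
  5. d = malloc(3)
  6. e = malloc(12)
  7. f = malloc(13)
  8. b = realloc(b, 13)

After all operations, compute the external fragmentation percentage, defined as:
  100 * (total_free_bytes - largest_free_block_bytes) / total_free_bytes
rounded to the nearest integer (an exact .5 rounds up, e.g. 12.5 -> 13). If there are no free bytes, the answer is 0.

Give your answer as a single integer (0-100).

Op 1: a = malloc(2) -> a = 0; heap: [0-1 ALLOC][2-39 FREE]
Op 2: b = malloc(1) -> b = 2; heap: [0-1 ALLOC][2-2 ALLOC][3-39 FREE]
Op 3: a = realloc(a, 7) -> a = 3; heap: [0-1 FREE][2-2 ALLOC][3-9 ALLOC][10-39 FREE]
Op 4: c = malloc(9) -> c = 10; heap: [0-1 FREE][2-2 ALLOC][3-9 ALLOC][10-18 ALLOC][19-39 FREE]
Op 5: d = malloc(3) -> d = 19; heap: [0-1 FREE][2-2 ALLOC][3-9 ALLOC][10-18 ALLOC][19-21 ALLOC][22-39 FREE]
Op 6: e = malloc(12) -> e = 22; heap: [0-1 FREE][2-2 ALLOC][3-9 ALLOC][10-18 ALLOC][19-21 ALLOC][22-33 ALLOC][34-39 FREE]
Op 7: f = malloc(13) -> f = NULL; heap: [0-1 FREE][2-2 ALLOC][3-9 ALLOC][10-18 ALLOC][19-21 ALLOC][22-33 ALLOC][34-39 FREE]
Op 8: b = realloc(b, 13) -> NULL (b unchanged); heap: [0-1 FREE][2-2 ALLOC][3-9 ALLOC][10-18 ALLOC][19-21 ALLOC][22-33 ALLOC][34-39 FREE]
Free blocks: [2 6] total_free=8 largest=6 -> 100*(8-6)/8 = 200/8 = 25

Answer: 25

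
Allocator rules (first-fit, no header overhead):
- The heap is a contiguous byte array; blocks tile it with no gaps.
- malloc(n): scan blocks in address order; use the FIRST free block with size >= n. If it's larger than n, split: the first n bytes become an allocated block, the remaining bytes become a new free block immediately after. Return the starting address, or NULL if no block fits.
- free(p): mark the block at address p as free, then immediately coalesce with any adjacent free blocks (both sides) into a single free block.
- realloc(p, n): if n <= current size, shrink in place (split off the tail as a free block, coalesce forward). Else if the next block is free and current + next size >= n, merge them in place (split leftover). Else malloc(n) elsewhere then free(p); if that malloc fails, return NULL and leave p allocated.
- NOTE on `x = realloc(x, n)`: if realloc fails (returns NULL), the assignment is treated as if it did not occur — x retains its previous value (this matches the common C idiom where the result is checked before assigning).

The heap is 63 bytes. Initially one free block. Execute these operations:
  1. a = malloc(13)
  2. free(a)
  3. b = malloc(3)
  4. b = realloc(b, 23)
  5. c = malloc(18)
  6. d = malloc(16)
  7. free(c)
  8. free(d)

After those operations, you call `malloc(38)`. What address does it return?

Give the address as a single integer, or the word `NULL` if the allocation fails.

Op 1: a = malloc(13) -> a = 0; heap: [0-12 ALLOC][13-62 FREE]
Op 2: free(a) -> (freed a); heap: [0-62 FREE]
Op 3: b = malloc(3) -> b = 0; heap: [0-2 ALLOC][3-62 FREE]
Op 4: b = realloc(b, 23) -> b = 0; heap: [0-22 ALLOC][23-62 FREE]
Op 5: c = malloc(18) -> c = 23; heap: [0-22 ALLOC][23-40 ALLOC][41-62 FREE]
Op 6: d = malloc(16) -> d = 41; heap: [0-22 ALLOC][23-40 ALLOC][41-56 ALLOC][57-62 FREE]
Op 7: free(c) -> (freed c); heap: [0-22 ALLOC][23-40 FREE][41-56 ALLOC][57-62 FREE]
Op 8: free(d) -> (freed d); heap: [0-22 ALLOC][23-62 FREE]
malloc(38): first-fit scan over [0-22 ALLOC][23-62 FREE] -> 23

Answer: 23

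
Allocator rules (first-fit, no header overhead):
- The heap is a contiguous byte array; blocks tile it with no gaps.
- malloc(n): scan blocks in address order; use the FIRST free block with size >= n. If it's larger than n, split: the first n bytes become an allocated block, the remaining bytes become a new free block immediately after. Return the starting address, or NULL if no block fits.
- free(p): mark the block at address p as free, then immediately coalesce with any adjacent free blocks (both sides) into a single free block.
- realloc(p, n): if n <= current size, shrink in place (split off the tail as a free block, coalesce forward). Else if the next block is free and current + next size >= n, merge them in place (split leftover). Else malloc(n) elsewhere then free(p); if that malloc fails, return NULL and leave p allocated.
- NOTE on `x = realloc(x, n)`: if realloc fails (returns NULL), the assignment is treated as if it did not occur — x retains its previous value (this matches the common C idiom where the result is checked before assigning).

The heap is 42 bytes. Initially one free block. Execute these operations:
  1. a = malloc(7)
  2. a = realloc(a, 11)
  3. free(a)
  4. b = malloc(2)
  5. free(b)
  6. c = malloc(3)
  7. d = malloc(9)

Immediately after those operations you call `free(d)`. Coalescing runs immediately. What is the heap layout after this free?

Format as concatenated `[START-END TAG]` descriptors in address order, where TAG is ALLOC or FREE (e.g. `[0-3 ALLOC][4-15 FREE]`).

Op 1: a = malloc(7) -> a = 0; heap: [0-6 ALLOC][7-41 FREE]
Op 2: a = realloc(a, 11) -> a = 0; heap: [0-10 ALLOC][11-41 FREE]
Op 3: free(a) -> (freed a); heap: [0-41 FREE]
Op 4: b = malloc(2) -> b = 0; heap: [0-1 ALLOC][2-41 FREE]
Op 5: free(b) -> (freed b); heap: [0-41 FREE]
Op 6: c = malloc(3) -> c = 0; heap: [0-2 ALLOC][3-41 FREE]
Op 7: d = malloc(9) -> d = 3; heap: [0-2 ALLOC][3-11 ALLOC][12-41 FREE]
free(d): d = 3 -> block [3-11 ALLOC]; mark free, coalesce with adjacent free neighbors -> [0-2 ALLOC][3-41 FREE]

Answer: [0-2 ALLOC][3-41 FREE]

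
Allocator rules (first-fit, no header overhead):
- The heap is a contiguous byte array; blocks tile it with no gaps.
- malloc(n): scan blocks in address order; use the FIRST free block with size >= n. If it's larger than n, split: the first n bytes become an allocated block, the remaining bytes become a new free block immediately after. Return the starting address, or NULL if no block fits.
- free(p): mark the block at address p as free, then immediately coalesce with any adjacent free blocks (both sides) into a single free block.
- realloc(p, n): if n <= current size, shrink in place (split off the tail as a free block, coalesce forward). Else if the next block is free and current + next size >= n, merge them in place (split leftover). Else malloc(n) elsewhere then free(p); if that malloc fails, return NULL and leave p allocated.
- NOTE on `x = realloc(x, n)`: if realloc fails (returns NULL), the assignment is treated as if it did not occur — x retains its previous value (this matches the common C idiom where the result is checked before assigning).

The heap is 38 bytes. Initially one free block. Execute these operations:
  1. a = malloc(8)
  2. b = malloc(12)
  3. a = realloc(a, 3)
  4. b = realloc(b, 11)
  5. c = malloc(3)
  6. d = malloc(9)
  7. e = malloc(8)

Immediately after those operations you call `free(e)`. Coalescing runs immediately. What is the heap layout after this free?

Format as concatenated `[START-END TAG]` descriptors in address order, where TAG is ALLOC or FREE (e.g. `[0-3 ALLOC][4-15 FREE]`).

Op 1: a = malloc(8) -> a = 0; heap: [0-7 ALLOC][8-37 FREE]
Op 2: b = malloc(12) -> b = 8; heap: [0-7 ALLOC][8-19 ALLOC][20-37 FREE]
Op 3: a = realloc(a, 3) -> a = 0; heap: [0-2 ALLOC][3-7 FREE][8-19 ALLOC][20-37 FREE]
Op 4: b = realloc(b, 11) -> b = 8; heap: [0-2 ALLOC][3-7 FREE][8-18 ALLOC][19-37 FREE]
Op 5: c = malloc(3) -> c = 3; heap: [0-2 ALLOC][3-5 ALLOC][6-7 FREE][8-18 ALLOC][19-37 FREE]
Op 6: d = malloc(9) -> d = 19; heap: [0-2 ALLOC][3-5 ALLOC][6-7 FREE][8-18 ALLOC][19-27 ALLOC][28-37 FREE]
Op 7: e = malloc(8) -> e = 28; heap: [0-2 ALLOC][3-5 ALLOC][6-7 FREE][8-18 ALLOC][19-27 ALLOC][28-35 ALLOC][36-37 FREE]
free(e): e = 28 -> block [28-35 ALLOC]; mark free, coalesce with adjacent free neighbors -> [0-2 ALLOC][3-5 ALLOC][6-7 FREE][8-18 ALLOC][19-27 ALLOC][28-37 FREE]

Answer: [0-2 ALLOC][3-5 ALLOC][6-7 FREE][8-18 ALLOC][19-27 ALLOC][28-37 FREE]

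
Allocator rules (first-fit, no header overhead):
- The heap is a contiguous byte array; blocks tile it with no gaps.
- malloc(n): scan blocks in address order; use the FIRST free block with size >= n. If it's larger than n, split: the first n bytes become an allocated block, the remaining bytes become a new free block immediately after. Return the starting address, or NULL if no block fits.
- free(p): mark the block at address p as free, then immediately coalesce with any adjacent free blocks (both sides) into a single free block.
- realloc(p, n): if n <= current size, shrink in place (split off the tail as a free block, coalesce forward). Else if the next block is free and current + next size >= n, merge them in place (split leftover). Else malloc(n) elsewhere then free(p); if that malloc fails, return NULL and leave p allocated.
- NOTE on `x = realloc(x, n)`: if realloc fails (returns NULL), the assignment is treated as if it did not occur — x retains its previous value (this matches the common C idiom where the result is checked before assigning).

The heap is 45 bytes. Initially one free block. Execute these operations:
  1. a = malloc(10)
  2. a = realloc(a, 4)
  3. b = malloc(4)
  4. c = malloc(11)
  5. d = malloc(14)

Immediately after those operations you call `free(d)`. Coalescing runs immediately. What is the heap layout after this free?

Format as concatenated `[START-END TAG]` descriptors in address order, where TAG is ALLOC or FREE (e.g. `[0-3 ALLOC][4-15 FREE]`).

Answer: [0-3 ALLOC][4-7 ALLOC][8-18 ALLOC][19-44 FREE]

Derivation:
Op 1: a = malloc(10) -> a = 0; heap: [0-9 ALLOC][10-44 FREE]
Op 2: a = realloc(a, 4) -> a = 0; heap: [0-3 ALLOC][4-44 FREE]
Op 3: b = malloc(4) -> b = 4; heap: [0-3 ALLOC][4-7 ALLOC][8-44 FREE]
Op 4: c = malloc(11) -> c = 8; heap: [0-3 ALLOC][4-7 ALLOC][8-18 ALLOC][19-44 FREE]
Op 5: d = malloc(14) -> d = 19; heap: [0-3 ALLOC][4-7 ALLOC][8-18 ALLOC][19-32 ALLOC][33-44 FREE]
free(d): d = 19 -> block [19-32 ALLOC]; mark free, coalesce with adjacent free neighbors -> [0-3 ALLOC][4-7 ALLOC][8-18 ALLOC][19-44 FREE]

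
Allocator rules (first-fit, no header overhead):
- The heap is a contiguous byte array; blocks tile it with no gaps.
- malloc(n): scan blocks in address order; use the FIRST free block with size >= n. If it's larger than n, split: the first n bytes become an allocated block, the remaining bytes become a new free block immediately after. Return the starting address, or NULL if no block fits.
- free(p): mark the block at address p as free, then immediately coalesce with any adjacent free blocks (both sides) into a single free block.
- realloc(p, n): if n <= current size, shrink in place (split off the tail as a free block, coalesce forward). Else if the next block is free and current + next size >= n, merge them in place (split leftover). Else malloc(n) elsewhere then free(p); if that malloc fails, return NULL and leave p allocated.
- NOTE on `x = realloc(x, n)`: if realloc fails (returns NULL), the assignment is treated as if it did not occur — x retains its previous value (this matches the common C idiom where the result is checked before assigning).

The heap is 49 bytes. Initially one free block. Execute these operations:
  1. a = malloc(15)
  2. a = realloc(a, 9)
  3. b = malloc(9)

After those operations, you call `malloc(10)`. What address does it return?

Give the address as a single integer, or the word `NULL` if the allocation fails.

Answer: 18

Derivation:
Op 1: a = malloc(15) -> a = 0; heap: [0-14 ALLOC][15-48 FREE]
Op 2: a = realloc(a, 9) -> a = 0; heap: [0-8 ALLOC][9-48 FREE]
Op 3: b = malloc(9) -> b = 9; heap: [0-8 ALLOC][9-17 ALLOC][18-48 FREE]
malloc(10): first-fit scan over [0-8 ALLOC][9-17 ALLOC][18-48 FREE] -> 18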